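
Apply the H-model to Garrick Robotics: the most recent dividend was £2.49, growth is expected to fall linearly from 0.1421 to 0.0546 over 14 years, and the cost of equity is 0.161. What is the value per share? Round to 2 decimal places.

H-model: P₀ = D₀[(1+g_L) + H(g_S−g_L)]/(r−g_L), with H = 14/2 = 7.
P₀ = 2.49 × [(1+0.0546) + 7×(0.1421−0.0546)] / (0.161−0.0546)
   = 2.49 × 1.6671 / 0.1064 = 39.0139

£39.01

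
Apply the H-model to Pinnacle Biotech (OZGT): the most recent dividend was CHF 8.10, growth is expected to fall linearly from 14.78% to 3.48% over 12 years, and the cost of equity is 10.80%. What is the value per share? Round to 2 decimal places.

CHF 189.53

H-model: P₀ = D₀[(1+g_L) + H(g_S−g_L)]/(r−g_L), with H = 12/2 = 6.
P₀ = 8.10 × [(1+0.0348) + 6×(0.1478−0.0348)] / (0.108−0.0348)
   = 8.10 × 1.7128 / 0.0732 = 189.5311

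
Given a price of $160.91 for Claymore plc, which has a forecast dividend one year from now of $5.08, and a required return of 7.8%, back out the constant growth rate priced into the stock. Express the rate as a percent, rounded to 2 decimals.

From P₀ = D₁/(r − g), the implied growth is g = r − D₁/P₀.
g = 0.078 − 5.08/160.91 = 0.078 − 0.03157 = 0.04643

4.64%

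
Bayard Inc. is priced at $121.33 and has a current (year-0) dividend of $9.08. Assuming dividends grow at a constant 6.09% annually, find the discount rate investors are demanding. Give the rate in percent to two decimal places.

14.03%

Rearranging the constant-growth DDM: r = D₁/P₀ + g.
D₁ = 9.08 × (1 + 0.0609) = 9.6330.
r = 9.6330 / 121.33 + 0.0609 = 0.07939 + 0.0609 = 0.14029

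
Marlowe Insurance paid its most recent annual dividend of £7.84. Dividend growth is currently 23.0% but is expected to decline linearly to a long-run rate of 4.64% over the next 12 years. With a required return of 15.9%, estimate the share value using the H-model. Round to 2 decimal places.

£149.56

H-model: P₀ = D₀[(1+g_L) + H(g_S−g_L)]/(r−g_L), with H = 12/2 = 6.
P₀ = 7.84 × [(1+0.0464) + 6×(0.23−0.0464)] / (0.159−0.0464)
   = 7.84 × 2.1480 / 0.1126 = 149.5588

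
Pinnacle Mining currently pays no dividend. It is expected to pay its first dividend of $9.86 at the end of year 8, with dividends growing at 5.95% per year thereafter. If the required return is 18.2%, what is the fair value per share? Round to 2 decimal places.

Deferred-dividend DDM. At t=7 the remaining stream is a growing perpetuity with first payment D_8 = 9.86.
V_7 = D_8/(r−g) = 9.86/(0.182−0.0595) = 80.4898
P₀ = V_7/(1+r)^7 = 80.4898/(1+0.182)^7 = 24.9700

$24.97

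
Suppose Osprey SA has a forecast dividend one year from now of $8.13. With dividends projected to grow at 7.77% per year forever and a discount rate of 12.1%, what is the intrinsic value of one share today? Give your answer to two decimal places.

$187.76

Gordon growth model: P₀ = D₁/(r − g), with D₁ = 8.13 given directly.
P₀ = 8.1300 / (0.121 − 0.0777) = 8.1300 / 0.0433 = 187.7598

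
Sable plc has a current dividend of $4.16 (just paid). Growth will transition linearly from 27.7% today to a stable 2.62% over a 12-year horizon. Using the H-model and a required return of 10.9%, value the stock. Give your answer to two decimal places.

H-model: P₀ = D₀[(1+g_L) + H(g_S−g_L)]/(r−g_L), with H = 12/2 = 6.
P₀ = 4.16 × [(1+0.0262) + 6×(0.277−0.0262)] / (0.109−0.0262)
   = 4.16 × 2.5310 / 0.0828 = 127.1614

$127.16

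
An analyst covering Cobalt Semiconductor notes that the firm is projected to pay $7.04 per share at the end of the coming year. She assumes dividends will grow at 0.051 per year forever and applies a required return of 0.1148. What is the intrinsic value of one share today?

Gordon growth model: P₀ = D₁/(r − g), with D₁ = 7.04 given directly.
P₀ = 7.0400 / (0.1148 − 0.051) = 7.0400 / 0.0638 = 110.3448

$110.34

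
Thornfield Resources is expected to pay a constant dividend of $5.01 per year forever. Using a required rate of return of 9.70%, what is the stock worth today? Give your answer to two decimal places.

$51.65

Zero-growth DDM (perpetuity): P₀ = D/r = 5.01 / 0.097 = 51.6495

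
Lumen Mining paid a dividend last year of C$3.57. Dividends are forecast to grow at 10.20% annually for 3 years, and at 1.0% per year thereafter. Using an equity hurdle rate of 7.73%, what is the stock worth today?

C$68.56

Two-stage DDM. Project D₁…D_3 at 0.102, terminal growth 0.01, discount at r = 0.0773.
D_1 = 3.9341
D_2 = 4.3354
D_3 = 4.7776
Terminal value at t=3: TV = D_4/(r−g) = 4.8254/(0.0773−0.01) = 71.7000
P₀ = 3.9341/(1+0.0773)^1 + 4.3354/(1+0.0773)^2 + 4.7776/(1+0.0773)^3 + 71.7000/(1+0.0773)^3 = 68.5555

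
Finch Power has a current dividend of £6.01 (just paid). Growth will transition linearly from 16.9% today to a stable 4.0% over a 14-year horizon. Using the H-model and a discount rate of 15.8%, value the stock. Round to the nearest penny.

H-model: P₀ = D₀[(1+g_L) + H(g_S−g_L)]/(r−g_L), with H = 14/2 = 7.
P₀ = 6.01 × [(1+0.04) + 7×(0.169−0.04)] / (0.158−0.04)
   = 6.01 × 1.9430 / 0.118 = 98.9613

£98.96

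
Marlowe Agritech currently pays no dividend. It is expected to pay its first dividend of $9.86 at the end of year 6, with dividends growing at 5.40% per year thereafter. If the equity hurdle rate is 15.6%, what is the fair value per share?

$46.83

Deferred-dividend DDM. At t=5 the remaining stream is a growing perpetuity with first payment D_6 = 9.86.
V_5 = D_6/(r−g) = 9.86/(0.156−0.054) = 96.6667
P₀ = V_5/(1+r)^5 = 96.6667/(1+0.156)^5 = 46.8261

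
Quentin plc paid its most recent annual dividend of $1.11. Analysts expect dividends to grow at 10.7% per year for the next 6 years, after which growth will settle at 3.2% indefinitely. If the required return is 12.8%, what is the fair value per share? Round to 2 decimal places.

Two-stage DDM. Project D₁…D_6 at 0.107, terminal growth 0.032, discount at r = 0.128.
D_1 = 1.2288
D_2 = 1.3602
D_3 = 1.5058
D_4 = 1.6669
D_5 = 1.8453
D_6 = 2.0427
Terminal value at t=6: TV = D_7/(r−g) = 2.1081/(0.128−0.032) = 21.9592
P₀ = 1.2288/(1+0.128)^1 + 1.3602/(1+0.128)^2 + 1.5058/(1+0.128)^3 + 1.6669/(1+0.128)^4 + 1.8453/(1+0.128)^5 + 2.0427/(1+0.128)^6 + 21.9592/(1+0.128)^6 = 16.8994

$16.90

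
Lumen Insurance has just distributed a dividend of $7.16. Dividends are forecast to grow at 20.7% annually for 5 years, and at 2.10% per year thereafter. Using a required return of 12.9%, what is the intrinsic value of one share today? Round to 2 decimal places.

Two-stage DDM. Project D₁…D_5 at 0.207, terminal growth 0.021, discount at r = 0.129.
D_1 = 8.6421
D_2 = 10.4310
D_3 = 12.5903
D_4 = 15.1964
D_5 = 18.3421
Terminal value at t=5: TV = D_6/(r−g) = 18.7273/(0.129−0.021) = 173.4009
P₀ = 8.6421/(1+0.129)^1 + 10.4310/(1+0.129)^2 + 12.5903/(1+0.129)^3 + 15.1964/(1+0.129)^4 + 18.3421/(1+0.129)^5 + 173.4009/(1+0.129)^5 = 138.4725

$138.47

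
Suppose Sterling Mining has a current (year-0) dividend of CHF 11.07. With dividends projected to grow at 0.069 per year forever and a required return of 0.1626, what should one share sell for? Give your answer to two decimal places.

Gordon growth model: P₀ = D₁/(r − g). D₁ = 11.07 × (1 + 0.069) = 11.8338.
P₀ = 11.8338 / (0.1626 − 0.069) = 11.8338 / 0.0936 = 126.4298

CHF 126.43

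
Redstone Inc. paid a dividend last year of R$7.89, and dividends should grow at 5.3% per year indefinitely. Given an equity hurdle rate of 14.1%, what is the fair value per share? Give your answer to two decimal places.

Gordon growth model: P₀ = D₁/(r − g). D₁ = 7.89 × (1 + 0.053) = 8.3082.
P₀ = 8.3082 / (0.141 − 0.053) = 8.3082 / 0.088 = 94.4110

R$94.41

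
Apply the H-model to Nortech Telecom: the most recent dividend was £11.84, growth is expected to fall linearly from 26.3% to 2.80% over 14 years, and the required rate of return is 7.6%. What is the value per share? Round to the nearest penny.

H-model: P₀ = D₀[(1+g_L) + H(g_S−g_L)]/(r−g_L), with H = 14/2 = 7.
P₀ = 11.84 × [(1+0.028) + 7×(0.263−0.028)] / (0.076−0.028)
   = 11.84 × 2.6730 / 0.048 = 659.3400

£659.34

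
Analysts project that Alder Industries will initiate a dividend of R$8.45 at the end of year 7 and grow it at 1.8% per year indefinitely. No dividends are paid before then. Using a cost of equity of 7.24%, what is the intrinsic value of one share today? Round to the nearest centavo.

R$102.12

Deferred-dividend DDM. At t=6 the remaining stream is a growing perpetuity with first payment D_7 = 8.45.
V_6 = D_7/(r−g) = 8.45/(0.0724−0.018) = 155.3309
P₀ = V_6/(1+r)^6 = 155.3309/(1+0.0724)^6 = 102.1215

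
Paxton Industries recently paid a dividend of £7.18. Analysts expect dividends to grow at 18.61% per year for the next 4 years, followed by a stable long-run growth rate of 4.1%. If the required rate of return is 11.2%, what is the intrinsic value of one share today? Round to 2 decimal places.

£170.10

Two-stage DDM. Project D₁…D_4 at 0.1861, terminal growth 0.041, discount at r = 0.112.
D_1 = 8.5162
D_2 = 10.1011
D_3 = 11.9809
D_4 = 14.2105
Terminal value at t=4: TV = D_5/(r−g) = 14.7931/(0.112−0.041) = 208.3541
P₀ = 8.5162/(1+0.112)^1 + 10.1011/(1+0.112)^2 + 11.9809/(1+0.112)^3 + 14.2105/(1+0.112)^4 + 208.3541/(1+0.112)^4 = 170.0987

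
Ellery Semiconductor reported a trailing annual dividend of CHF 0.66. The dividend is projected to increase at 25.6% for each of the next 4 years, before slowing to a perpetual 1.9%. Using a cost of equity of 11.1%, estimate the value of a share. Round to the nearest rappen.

Two-stage DDM. Project D₁…D_4 at 0.256, terminal growth 0.019, discount at r = 0.111.
D_1 = 0.8290
D_2 = 1.0412
D_3 = 1.3077
D_4 = 1.6425
Terminal value at t=4: TV = D_5/(r−g) = 1.6737/(0.111−0.019) = 18.1924
P₀ = 0.8290/(1+0.111)^1 + 1.0412/(1+0.111)^2 + 1.3077/(1+0.111)^3 + 1.6425/(1+0.111)^4 + 18.1924/(1+0.111)^4 = 15.5621

CHF 15.56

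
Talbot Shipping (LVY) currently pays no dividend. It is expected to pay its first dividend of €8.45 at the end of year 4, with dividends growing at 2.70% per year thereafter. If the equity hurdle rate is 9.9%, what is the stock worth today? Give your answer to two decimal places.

€88.42

Deferred-dividend DDM. At t=3 the remaining stream is a growing perpetuity with first payment D_4 = 8.45.
V_3 = D_4/(r−g) = 8.45/(0.099−0.027) = 117.3611
P₀ = V_3/(1+r)^3 = 117.3611/(1+0.099)^3 = 88.4161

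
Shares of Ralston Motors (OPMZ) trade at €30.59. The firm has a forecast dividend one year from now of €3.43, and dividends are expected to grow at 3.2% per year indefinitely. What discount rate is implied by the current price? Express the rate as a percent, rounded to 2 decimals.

14.41%

Rearranging the constant-growth DDM: r = D₁/P₀ + g.
r = 3.4300 / 30.59 + 0.032 = 0.11213 + 0.032 = 0.14413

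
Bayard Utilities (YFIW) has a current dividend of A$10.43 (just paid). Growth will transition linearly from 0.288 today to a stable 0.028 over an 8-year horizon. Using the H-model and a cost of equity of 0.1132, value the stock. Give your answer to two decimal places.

A$253.16

H-model: P₀ = D₀[(1+g_L) + H(g_S−g_L)]/(r−g_L), with H = 8/2 = 4.
P₀ = 10.43 × [(1+0.028) + 4×(0.288−0.028)] / (0.1132−0.028)
   = 10.43 × 2.0680 / 0.0852 = 253.1601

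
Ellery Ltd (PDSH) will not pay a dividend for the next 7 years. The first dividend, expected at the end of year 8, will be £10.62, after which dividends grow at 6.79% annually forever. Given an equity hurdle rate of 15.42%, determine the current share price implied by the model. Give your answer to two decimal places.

Deferred-dividend DDM. At t=7 the remaining stream is a growing perpetuity with first payment D_8 = 10.62.
V_7 = D_8/(r−g) = 10.62/(0.1542−0.0679) = 123.0591
P₀ = V_7/(1+r)^7 = 123.0591/(1+0.1542)^7 = 45.0969

£45.10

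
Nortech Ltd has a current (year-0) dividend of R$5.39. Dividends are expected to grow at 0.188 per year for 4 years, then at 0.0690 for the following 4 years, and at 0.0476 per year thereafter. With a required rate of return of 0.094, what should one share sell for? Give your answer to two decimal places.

Three-stage DDM. Project D₁…D_8; terminal Gordon value at t=8 with g = 0.0476; discount at r = 0.094.
D_1 = 6.4033
D_2 = 7.6071
D_3 = 9.0373
D_4 = 10.7363
D_5 = 11.4771
D_6 = 12.2690
D_7 = 13.1156
D_8 = 14.0206
TV_8 = 14.6879/(0.094−0.0476) = 316.5504
P₀ = Σ Dₜ/(1+r)ᵗ + TV_8/(1+r)^8 = 209.1915

R$209.19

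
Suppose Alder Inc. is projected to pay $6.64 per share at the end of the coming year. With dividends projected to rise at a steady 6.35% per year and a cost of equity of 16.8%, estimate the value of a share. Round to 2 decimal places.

Gordon growth model: P₀ = D₁/(r − g), with D₁ = 6.64 given directly.
P₀ = 6.6400 / (0.168 − 0.0635) = 6.6400 / 0.1045 = 63.5407

$63.54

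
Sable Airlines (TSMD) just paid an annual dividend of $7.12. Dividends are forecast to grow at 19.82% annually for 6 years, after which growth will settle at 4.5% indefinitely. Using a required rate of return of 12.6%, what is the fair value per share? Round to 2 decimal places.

Two-stage DDM. Project D₁…D_6 at 0.1982, terminal growth 0.045, discount at r = 0.126.
D_1 = 8.5312
D_2 = 10.2221
D_3 = 12.2481
D_4 = 14.6756
D_5 = 17.5844
D_6 = 21.0696
Terminal value at t=6: TV = D_7/(r−g) = 22.0177/(0.126−0.045) = 271.8236
P₀ = 8.5312/(1+0.126)^1 + 10.2221/(1+0.126)^2 + 12.2481/(1+0.126)^3 + 14.6756/(1+0.126)^4 + 17.5844/(1+0.126)^5 + 21.0696/(1+0.126)^6 + 271.8236/(1+0.126)^6 = 186.7698

$186.77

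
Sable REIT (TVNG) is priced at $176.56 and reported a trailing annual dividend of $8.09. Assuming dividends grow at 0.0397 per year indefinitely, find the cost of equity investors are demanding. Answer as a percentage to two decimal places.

Rearranging the constant-growth DDM: r = D₁/P₀ + g.
D₁ = 8.09 × (1 + 0.0397) = 8.4112.
r = 8.4112 / 176.56 + 0.0397 = 0.04764 + 0.0397 = 0.08734

8.73%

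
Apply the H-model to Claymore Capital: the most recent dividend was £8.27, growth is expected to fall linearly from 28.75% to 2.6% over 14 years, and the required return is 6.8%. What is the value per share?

£562.46

H-model: P₀ = D₀[(1+g_L) + H(g_S−g_L)]/(r−g_L), with H = 14/2 = 7.
P₀ = 8.27 × [(1+0.026) + 7×(0.2875−0.026)] / (0.068−0.026)
   = 8.27 × 2.8565 / 0.042 = 562.4585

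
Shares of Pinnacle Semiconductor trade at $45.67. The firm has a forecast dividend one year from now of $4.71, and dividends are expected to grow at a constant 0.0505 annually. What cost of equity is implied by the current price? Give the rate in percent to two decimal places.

Rearranging the constant-growth DDM: r = D₁/P₀ + g.
r = 4.7100 / 45.67 + 0.0505 = 0.10313 + 0.0505 = 0.15363

15.36%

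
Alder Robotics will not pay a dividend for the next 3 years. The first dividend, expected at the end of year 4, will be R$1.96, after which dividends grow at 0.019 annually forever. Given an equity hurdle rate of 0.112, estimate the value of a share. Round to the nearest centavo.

Deferred-dividend DDM. At t=3 the remaining stream is a growing perpetuity with first payment D_4 = 1.96.
V_3 = D_4/(r−g) = 1.96/(0.112−0.019) = 21.0753
P₀ = V_3/(1+r)^3 = 21.0753/(1+0.112)^3 = 15.3271

R$15.33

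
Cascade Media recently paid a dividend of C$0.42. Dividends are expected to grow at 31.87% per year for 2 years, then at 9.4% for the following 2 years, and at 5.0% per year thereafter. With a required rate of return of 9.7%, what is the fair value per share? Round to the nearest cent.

C$15.81

Three-stage DDM. Project D₁…D_4; terminal Gordon value at t=4 with g = 0.05; discount at r = 0.097.
D_1 = 0.5539
D_2 = 0.7304
D_3 = 0.7990
D_4 = 0.8741
TV_4 = 0.9178/(0.097−0.05) = 19.5284
P₀ = Σ Dₜ/(1+r)ᵗ + TV_4/(1+r)^4 = 15.8053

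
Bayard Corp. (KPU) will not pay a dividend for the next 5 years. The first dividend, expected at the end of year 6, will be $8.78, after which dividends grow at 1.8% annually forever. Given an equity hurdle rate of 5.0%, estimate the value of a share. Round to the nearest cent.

$214.98

Deferred-dividend DDM. At t=5 the remaining stream is a growing perpetuity with first payment D_6 = 8.78.
V_5 = D_6/(r−g) = 8.78/(0.05−0.018) = 274.3750
P₀ = V_5/(1+r)^5 = 274.3750/(1+0.05)^5 = 214.9800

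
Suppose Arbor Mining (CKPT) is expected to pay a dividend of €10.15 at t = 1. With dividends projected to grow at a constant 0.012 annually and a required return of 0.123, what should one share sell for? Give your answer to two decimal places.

€91.44

Gordon growth model: P₀ = D₁/(r − g), with D₁ = 10.15 given directly.
P₀ = 10.1500 / (0.123 − 0.012) = 10.1500 / 0.111 = 91.4414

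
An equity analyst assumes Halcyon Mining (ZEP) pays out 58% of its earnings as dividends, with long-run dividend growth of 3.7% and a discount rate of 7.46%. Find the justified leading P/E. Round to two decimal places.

Justified leading P/E = b/(r−g) = 0.58/(0.0746−0.037) = 15.4255

15.43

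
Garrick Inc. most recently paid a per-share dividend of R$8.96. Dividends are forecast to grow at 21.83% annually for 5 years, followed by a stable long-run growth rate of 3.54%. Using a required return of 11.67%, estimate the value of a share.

Two-stage DDM. Project D₁…D_5 at 0.2183, terminal growth 0.0354, discount at r = 0.1167.
D_1 = 10.9160
D_2 = 13.2989
D_3 = 16.2021
D_4 = 19.7390
D_5 = 24.0480
Terminal value at t=5: TV = D_6/(r−g) = 24.8993/(0.1167−0.0354) = 306.2646
P₀ = 10.9160/(1+0.1167)^1 + 13.2989/(1+0.1167)^2 + 16.2021/(1+0.1167)^3 + 19.7390/(1+0.1167)^4 + 24.0480/(1+0.1167)^5 + 306.2646/(1+0.1167)^5 = 234.9821

R$234.98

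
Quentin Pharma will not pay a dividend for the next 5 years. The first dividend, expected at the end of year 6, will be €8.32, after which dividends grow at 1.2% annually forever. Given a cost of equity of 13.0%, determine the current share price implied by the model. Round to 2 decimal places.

€38.27

Deferred-dividend DDM. At t=5 the remaining stream is a growing perpetuity with first payment D_6 = 8.32.
V_5 = D_6/(r−g) = 8.32/(0.13−0.012) = 70.5085
P₀ = V_5/(1+r)^5 = 70.5085/(1+0.13)^5 = 38.2692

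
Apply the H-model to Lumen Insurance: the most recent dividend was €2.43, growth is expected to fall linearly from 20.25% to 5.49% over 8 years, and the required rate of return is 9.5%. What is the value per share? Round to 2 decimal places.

€99.70

H-model: P₀ = D₀[(1+g_L) + H(g_S−g_L)]/(r−g_L), with H = 8/2 = 4.
P₀ = 2.43 × [(1+0.0549) + 4×(0.2025−0.0549)] / (0.095−0.0549)
   = 2.43 × 1.6453 / 0.0401 = 99.7027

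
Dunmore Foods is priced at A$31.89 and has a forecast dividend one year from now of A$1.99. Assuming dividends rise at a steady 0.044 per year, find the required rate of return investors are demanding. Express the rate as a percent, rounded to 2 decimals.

Rearranging the constant-growth DDM: r = D₁/P₀ + g.
r = 1.9900 / 31.89 + 0.044 = 0.06240 + 0.044 = 0.10640

10.64%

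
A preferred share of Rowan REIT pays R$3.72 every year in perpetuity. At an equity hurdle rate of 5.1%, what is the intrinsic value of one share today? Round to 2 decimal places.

Zero-growth DDM (perpetuity): P₀ = D/r = 3.72 / 0.051 = 72.9412

R$72.94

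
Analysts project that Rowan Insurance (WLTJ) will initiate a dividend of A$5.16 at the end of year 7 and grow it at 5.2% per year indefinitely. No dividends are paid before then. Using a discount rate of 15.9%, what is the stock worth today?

Deferred-dividend DDM. At t=6 the remaining stream is a growing perpetuity with first payment D_7 = 5.16.
V_6 = D_7/(r−g) = 5.16/(0.159−0.052) = 48.2243
P₀ = V_6/(1+r)^6 = 48.2243/(1+0.159)^6 = 19.8960

A$19.90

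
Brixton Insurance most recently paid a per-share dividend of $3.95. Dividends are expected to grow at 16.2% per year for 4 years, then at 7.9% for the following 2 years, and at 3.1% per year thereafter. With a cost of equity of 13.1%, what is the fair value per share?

Three-stage DDM. Project D₁…D_6; terminal Gordon value at t=6 with g = 0.031; discount at r = 0.131.
D_1 = 4.5899
D_2 = 5.3335
D_3 = 6.1975
D_4 = 7.2015
D_5 = 7.7704
D_6 = 8.3843
TV_6 = 8.6442/(0.131−0.031) = 86.4417
P₀ = Σ Dₜ/(1+r)ᵗ + TV_6/(1+r)^6 = 66.4172

$66.42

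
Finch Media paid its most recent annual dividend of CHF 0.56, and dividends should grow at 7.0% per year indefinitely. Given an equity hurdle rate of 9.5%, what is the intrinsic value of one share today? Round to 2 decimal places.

Gordon growth model: P₀ = D₁/(r − g). D₁ = 0.56 × (1 + 0.07) = 0.5992.
P₀ = 0.5992 / (0.095 − 0.07) = 0.5992 / 0.025 = 23.9680

CHF 23.97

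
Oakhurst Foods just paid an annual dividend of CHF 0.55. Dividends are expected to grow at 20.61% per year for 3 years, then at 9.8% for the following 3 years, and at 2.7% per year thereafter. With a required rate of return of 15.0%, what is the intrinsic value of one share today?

CHF 8.16

Three-stage DDM. Project D₁…D_6; terminal Gordon value at t=6 with g = 0.027; discount at r = 0.15.
D_1 = 0.6634
D_2 = 0.8001
D_3 = 0.9650
D_4 = 1.0595
D_5 = 1.1634
D_6 = 1.2774
TV_6 = 1.3119/(0.15−0.027) = 10.6656
P₀ = Σ Dₜ/(1+r)ᵗ + TV_6/(1+r)^6 = 8.1637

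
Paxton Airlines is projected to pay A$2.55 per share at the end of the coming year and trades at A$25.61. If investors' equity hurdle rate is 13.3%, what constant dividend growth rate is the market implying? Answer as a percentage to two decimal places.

From P₀ = D₁/(r − g), the implied growth is g = r − D₁/P₀.
g = 0.133 − 2.55/25.61 = 0.133 − 0.09957 = 0.03343

3.34%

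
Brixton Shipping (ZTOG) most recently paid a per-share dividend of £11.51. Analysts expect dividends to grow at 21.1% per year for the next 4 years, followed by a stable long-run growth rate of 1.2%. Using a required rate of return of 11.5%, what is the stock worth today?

Two-stage DDM. Project D₁…D_4 at 0.211, terminal growth 0.012, discount at r = 0.115.
D_1 = 13.9386
D_2 = 16.8797
D_3 = 20.4413
D_4 = 24.7544
Terminal value at t=4: TV = D_5/(r−g) = 25.0514/(0.115−0.012) = 243.2177
P₀ = 13.9386/(1+0.115)^1 + 16.8797/(1+0.115)^2 + 20.4413/(1+0.115)^3 + 24.7544/(1+0.115)^4 + 243.2177/(1+0.115)^4 = 214.2010

£214.20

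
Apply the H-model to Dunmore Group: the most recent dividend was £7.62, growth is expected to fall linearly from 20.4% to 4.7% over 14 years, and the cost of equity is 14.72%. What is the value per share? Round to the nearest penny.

H-model: P₀ = D₀[(1+g_L) + H(g_S−g_L)]/(r−g_L), with H = 14/2 = 7.
P₀ = 7.62 × [(1+0.047) + 7×(0.204−0.047)] / (0.1472−0.047)
   = 7.62 × 2.1460 / 0.1002 = 163.1988

£163.20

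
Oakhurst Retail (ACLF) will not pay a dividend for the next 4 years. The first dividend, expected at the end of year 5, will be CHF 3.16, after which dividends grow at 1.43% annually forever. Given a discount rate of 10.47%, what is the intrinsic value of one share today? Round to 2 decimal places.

Deferred-dividend DDM. At t=4 the remaining stream is a growing perpetuity with first payment D_5 = 3.16.
V_4 = D_5/(r−g) = 3.16/(0.1047−0.0143) = 34.9558
P₀ = V_4/(1+r)^4 = 34.9558/(1+0.1047)^4 = 23.4715

CHF 23.47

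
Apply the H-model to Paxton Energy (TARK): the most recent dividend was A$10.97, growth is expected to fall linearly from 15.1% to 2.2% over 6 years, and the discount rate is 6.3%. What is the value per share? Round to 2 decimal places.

A$376.99

H-model: P₀ = D₀[(1+g_L) + H(g_S−g_L)]/(r−g_L), with H = 6/2 = 3.
P₀ = 10.97 × [(1+0.022) + 3×(0.151−0.022)] / (0.063−0.022)
   = 10.97 × 1.4090 / 0.041 = 376.9934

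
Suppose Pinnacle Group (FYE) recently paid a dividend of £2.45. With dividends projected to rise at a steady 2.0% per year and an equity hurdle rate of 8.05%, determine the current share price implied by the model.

£41.31

Gordon growth model: P₀ = D₁/(r − g). D₁ = 2.45 × (1 + 0.02) = 2.4990.
P₀ = 2.4990 / (0.0805 − 0.02) = 2.4990 / 0.0605 = 41.3058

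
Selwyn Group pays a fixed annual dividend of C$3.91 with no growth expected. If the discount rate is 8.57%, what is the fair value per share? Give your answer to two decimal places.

C$45.62

Zero-growth DDM (perpetuity): P₀ = D/r = 3.91 / 0.0857 = 45.6243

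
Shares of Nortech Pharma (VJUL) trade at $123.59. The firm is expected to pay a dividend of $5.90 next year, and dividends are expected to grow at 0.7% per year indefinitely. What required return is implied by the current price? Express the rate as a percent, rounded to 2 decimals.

Rearranging the constant-growth DDM: r = D₁/P₀ + g.
r = 5.9000 / 123.59 + 0.007 = 0.04774 + 0.007 = 0.05474

5.47%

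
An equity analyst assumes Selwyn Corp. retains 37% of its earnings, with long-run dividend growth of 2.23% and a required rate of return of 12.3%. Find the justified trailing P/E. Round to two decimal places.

Payout ratio b = 1 − 0.37 = 0.63.
Justified trailing P/E = b(1+g)/(r−g) = 0.63×(1+0.0223)/(0.123−0.0223) = 6.3957

6.40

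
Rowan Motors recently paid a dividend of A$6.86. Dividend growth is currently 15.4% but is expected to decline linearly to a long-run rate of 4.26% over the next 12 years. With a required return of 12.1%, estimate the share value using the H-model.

H-model: P₀ = D₀[(1+g_L) + H(g_S−g_L)]/(r−g_L), with H = 12/2 = 6.
P₀ = 6.86 × [(1+0.0426) + 6×(0.154−0.0426)] / (0.121−0.0426)
   = 6.86 × 1.7110 / 0.0784 = 149.7125

A$149.71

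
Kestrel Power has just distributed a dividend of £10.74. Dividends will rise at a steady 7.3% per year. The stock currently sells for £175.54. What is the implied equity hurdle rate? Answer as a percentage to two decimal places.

13.86%

Rearranging the constant-growth DDM: r = D₁/P₀ + g.
D₁ = 10.74 × (1 + 0.073) = 11.5240.
r = 11.5240 / 175.54 + 0.073 = 0.06565 + 0.073 = 0.13865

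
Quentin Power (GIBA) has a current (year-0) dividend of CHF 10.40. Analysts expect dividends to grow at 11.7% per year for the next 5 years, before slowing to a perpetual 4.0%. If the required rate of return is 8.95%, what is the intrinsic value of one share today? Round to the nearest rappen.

CHF 303.58

Two-stage DDM. Project D₁…D_5 at 0.117, terminal growth 0.04, discount at r = 0.0895.
D_1 = 11.6168
D_2 = 12.9760
D_3 = 14.4942
D_4 = 16.1900
D_5 = 18.0842
Terminal value at t=5: TV = D_6/(r−g) = 18.8076/(0.0895−0.04) = 379.9508
P₀ = 11.6168/(1+0.0895)^1 + 12.9760/(1+0.0895)^2 + 14.4942/(1+0.0895)^3 + 16.1900/(1+0.0895)^4 + 18.0842/(1+0.0895)^5 + 379.9508/(1+0.0895)^5 = 303.5817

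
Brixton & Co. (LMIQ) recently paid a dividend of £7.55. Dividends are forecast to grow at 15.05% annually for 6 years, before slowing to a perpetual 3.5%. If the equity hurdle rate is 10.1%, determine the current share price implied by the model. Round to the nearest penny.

£207.14

Two-stage DDM. Project D₁…D_6 at 0.1505, terminal growth 0.035, discount at r = 0.101.
D_1 = 8.6863
D_2 = 9.9936
D_3 = 11.4976
D_4 = 13.2280
D_5 = 15.2188
D_6 = 17.5092
Terminal value at t=6: TV = D_7/(r−g) = 18.1220/(0.101−0.035) = 274.5763
P₀ = 8.6863/(1+0.101)^1 + 9.9936/(1+0.101)^2 + 11.4976/(1+0.101)^3 + 13.2280/(1+0.101)^4 + 15.2188/(1+0.101)^5 + 17.5092/(1+0.101)^6 + 274.5763/(1+0.101)^6 = 207.1355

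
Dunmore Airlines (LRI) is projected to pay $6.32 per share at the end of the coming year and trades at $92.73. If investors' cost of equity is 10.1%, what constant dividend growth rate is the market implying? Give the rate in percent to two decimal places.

From P₀ = D₁/(r − g), the implied growth is g = r − D₁/P₀.
g = 0.101 − 6.32/92.73 = 0.101 − 0.06815 = 0.03285

3.28%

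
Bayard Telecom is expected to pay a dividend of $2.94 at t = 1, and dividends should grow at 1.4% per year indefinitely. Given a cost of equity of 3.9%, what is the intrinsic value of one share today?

$117.60

Gordon growth model: P₀ = D₁/(r − g), with D₁ = 2.94 given directly.
P₀ = 2.9400 / (0.039 − 0.014) = 2.9400 / 0.025 = 117.6000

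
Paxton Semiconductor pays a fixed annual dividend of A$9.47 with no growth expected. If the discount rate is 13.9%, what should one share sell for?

A$68.13

Zero-growth DDM (perpetuity): P₀ = D/r = 9.47 / 0.139 = 68.1295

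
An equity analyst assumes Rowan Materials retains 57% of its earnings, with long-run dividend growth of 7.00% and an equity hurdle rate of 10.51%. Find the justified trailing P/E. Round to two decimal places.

Payout ratio b = 1 − 0.57 = 0.43.
Justified trailing P/E = b(1+g)/(r−g) = 0.43×(1+0.07)/(0.1051−0.07) = 13.1083

13.11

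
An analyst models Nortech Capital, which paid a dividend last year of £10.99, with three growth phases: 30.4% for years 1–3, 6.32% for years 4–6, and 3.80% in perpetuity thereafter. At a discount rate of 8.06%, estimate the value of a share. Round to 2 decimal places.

Three-stage DDM. Project D₁…D_6; terminal Gordon value at t=6 with g = 0.038; discount at r = 0.0806.
D_1 = 14.3310
D_2 = 18.6876
D_3 = 24.3686
D_4 = 25.9087
D_5 = 27.5461
D_6 = 29.2870
TV_6 = 30.3999/(0.0806−0.038) = 713.6136
P₀ = Σ Dₜ/(1+r)ᵗ + TV_6/(1+r)^6 = 552.8710

£552.87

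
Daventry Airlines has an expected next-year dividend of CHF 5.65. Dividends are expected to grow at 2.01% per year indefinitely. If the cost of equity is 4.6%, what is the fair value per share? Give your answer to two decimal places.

Gordon growth model: P₀ = D₁/(r − g), with D₁ = 5.65 given directly.
P₀ = 5.6500 / (0.046 − 0.0201) = 5.6500 / 0.0259 = 218.1467

CHF 218.15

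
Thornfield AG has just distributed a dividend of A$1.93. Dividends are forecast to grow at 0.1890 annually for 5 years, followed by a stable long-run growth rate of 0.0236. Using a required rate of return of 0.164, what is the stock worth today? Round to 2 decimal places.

Two-stage DDM. Project D₁…D_5 at 0.189, terminal growth 0.0236, discount at r = 0.164.
D_1 = 2.2948
D_2 = 2.7285
D_3 = 3.2442
D_4 = 3.8573
D_5 = 4.5863
Terminal value at t=5: TV = D_6/(r−g) = 4.6946/(0.164−0.0236) = 33.4372
P₀ = 2.2948/(1+0.164)^1 + 2.7285/(1+0.164)^2 + 3.2442/(1+0.164)^3 + 3.8573/(1+0.164)^4 + 4.5863/(1+0.164)^5 + 33.4372/(1+0.164)^5 = 25.9381

A$25.94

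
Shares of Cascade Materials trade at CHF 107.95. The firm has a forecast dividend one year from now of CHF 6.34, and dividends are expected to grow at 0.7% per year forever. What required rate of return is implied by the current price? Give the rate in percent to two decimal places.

6.57%

Rearranging the constant-growth DDM: r = D₁/P₀ + g.
r = 6.3400 / 107.95 + 0.007 = 0.05873 + 0.007 = 0.06573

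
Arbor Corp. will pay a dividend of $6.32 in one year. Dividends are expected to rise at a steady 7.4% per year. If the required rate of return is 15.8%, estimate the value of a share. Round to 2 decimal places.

$75.24

Gordon growth model: P₀ = D₁/(r − g), with D₁ = 6.32 given directly.
P₀ = 6.3200 / (0.158 − 0.074) = 6.3200 / 0.084 = 75.2381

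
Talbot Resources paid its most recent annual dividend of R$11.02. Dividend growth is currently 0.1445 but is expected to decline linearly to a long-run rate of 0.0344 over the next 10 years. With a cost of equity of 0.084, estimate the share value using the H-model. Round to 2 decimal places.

R$352.13

H-model: P₀ = D₀[(1+g_L) + H(g_S−g_L)]/(r−g_L), with H = 10/2 = 5.
P₀ = 11.02 × [(1+0.0344) + 5×(0.1445−0.0344)] / (0.084−0.0344)
   = 11.02 × 1.5849 / 0.0496 = 352.1290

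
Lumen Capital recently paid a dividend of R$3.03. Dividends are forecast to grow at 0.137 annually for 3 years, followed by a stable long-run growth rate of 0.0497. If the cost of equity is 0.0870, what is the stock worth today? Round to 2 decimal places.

Two-stage DDM. Project D₁…D_3 at 0.137, terminal growth 0.0497, discount at r = 0.087.
D_1 = 3.4451
D_2 = 3.9171
D_3 = 4.4537
Terminal value at t=3: TV = D_4/(r−g) = 4.6751/(0.087−0.0497) = 125.3373
P₀ = 3.4451/(1+0.087)^1 + 3.9171/(1+0.087)^2 + 4.4537/(1+0.087)^3 + 125.3373/(1+0.087)^3 = 107.5391

R$107.54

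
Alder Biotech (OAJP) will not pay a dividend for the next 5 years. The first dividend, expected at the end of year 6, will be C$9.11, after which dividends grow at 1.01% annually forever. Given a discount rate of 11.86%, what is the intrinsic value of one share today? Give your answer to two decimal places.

Deferred-dividend DDM. At t=5 the remaining stream is a growing perpetuity with first payment D_6 = 9.11.
V_5 = D_6/(r−g) = 9.11/(0.1186−0.0101) = 83.9631
P₀ = V_5/(1+r)^5 = 83.9631/(1+0.1186)^5 = 47.9418

C$47.94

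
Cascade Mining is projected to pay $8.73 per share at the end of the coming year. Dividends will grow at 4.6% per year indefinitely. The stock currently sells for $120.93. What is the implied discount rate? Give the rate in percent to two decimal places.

Rearranging the constant-growth DDM: r = D₁/P₀ + g.
r = 8.7300 / 120.93 + 0.046 = 0.07219 + 0.046 = 0.11819

11.82%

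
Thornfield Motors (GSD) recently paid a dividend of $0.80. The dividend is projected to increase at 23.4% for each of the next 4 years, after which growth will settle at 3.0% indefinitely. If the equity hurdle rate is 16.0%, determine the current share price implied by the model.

$11.86

Two-stage DDM. Project D₁…D_4 at 0.234, terminal growth 0.03, discount at r = 0.16.
D_1 = 0.9872
D_2 = 1.2182
D_3 = 1.5033
D_4 = 1.8550
Terminal value at t=4: TV = D_5/(r−g) = 1.9107/(0.16−0.03) = 14.6975
P₀ = 0.9872/(1+0.16)^1 + 1.2182/(1+0.16)^2 + 1.5033/(1+0.16)^3 + 1.8550/(1+0.16)^4 + 14.6975/(1+0.16)^4 = 11.8613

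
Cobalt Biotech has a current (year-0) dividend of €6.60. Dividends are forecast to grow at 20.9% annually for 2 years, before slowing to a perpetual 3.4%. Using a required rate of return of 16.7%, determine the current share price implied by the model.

€68.99

Two-stage DDM. Project D₁…D_2 at 0.209, terminal growth 0.034, discount at r = 0.167.
D_1 = 7.9794
D_2 = 9.6471
Terminal value at t=2: TV = D_3/(r−g) = 9.9751/(0.167−0.034) = 75.0007
P₀ = 7.9794/(1+0.167)^1 + 9.6471/(1+0.167)^2 + 75.0007/(1+0.167)^2 = 68.9922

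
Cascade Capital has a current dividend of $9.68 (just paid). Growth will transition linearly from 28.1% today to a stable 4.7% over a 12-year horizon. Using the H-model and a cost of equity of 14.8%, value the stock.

$234.91

H-model: P₀ = D₀[(1+g_L) + H(g_S−g_L)]/(r−g_L), with H = 12/2 = 6.
P₀ = 9.68 × [(1+0.047) + 6×(0.281−0.047)] / (0.148−0.047)
   = 9.68 × 2.4510 / 0.101 = 234.9077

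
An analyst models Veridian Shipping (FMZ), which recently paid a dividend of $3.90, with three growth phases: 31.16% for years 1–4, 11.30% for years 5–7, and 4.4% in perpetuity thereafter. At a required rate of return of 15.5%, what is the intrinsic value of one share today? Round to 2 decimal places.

Three-stage DDM. Project D₁…D_7; terminal Gordon value at t=7 with g = 0.044; discount at r = 0.155.
D_1 = 5.1152
D_2 = 6.7091
D_3 = 8.7997
D_4 = 11.5417
D_5 = 12.8459
D_6 = 14.2975
D_7 = 15.9131
TV_7 = 16.6133/(0.155−0.044) = 149.6695
P₀ = Σ Dₜ/(1+r)ᵗ + TV_7/(1+r)^7 = 94.3133

$94.31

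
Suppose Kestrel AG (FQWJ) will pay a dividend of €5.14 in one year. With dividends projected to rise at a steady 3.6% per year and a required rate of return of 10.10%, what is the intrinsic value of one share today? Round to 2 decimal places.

€79.08

Gordon growth model: P₀ = D₁/(r − g), with D₁ = 5.14 given directly.
P₀ = 5.1400 / (0.101 − 0.036) = 5.1400 / 0.065 = 79.0769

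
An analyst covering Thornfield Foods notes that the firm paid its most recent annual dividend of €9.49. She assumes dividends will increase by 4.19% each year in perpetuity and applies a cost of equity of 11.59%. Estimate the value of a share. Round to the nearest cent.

Gordon growth model: P₀ = D₁/(r − g). D₁ = 9.49 × (1 + 0.0419) = 9.8876.
P₀ = 9.8876 / (0.1159 − 0.0419) = 9.8876 / 0.074 = 133.6166

€133.62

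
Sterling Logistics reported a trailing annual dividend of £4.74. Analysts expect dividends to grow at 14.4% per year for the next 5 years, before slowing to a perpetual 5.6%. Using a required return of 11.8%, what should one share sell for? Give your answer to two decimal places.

Two-stage DDM. Project D₁…D_5 at 0.144, terminal growth 0.056, discount at r = 0.118.
D_1 = 5.4226
D_2 = 6.2034
D_3 = 7.0967
D_4 = 8.1186
D_5 = 9.2877
Terminal value at t=5: TV = D_6/(r−g) = 9.8078/(0.118−0.056) = 158.1906
P₀ = 5.4226/(1+0.118)^1 + 6.2034/(1+0.118)^2 + 7.0967/(1+0.118)^3 + 8.1186/(1+0.118)^4 + 9.2877/(1+0.118)^5 + 158.1906/(1+0.118)^5 = 115.9730

£115.97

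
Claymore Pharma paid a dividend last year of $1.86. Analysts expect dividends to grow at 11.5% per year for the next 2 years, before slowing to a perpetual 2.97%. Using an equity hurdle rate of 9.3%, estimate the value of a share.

Two-stage DDM. Project D₁…D_2 at 0.115, terminal growth 0.0297, discount at r = 0.093.
D_1 = 2.0739
D_2 = 2.3124
Terminal value at t=2: TV = D_3/(r−g) = 2.3811/(0.093−0.0297) = 37.6157
P₀ = 2.0739/(1+0.093)^1 + 2.3124/(1+0.093)^2 + 37.6157/(1+0.093)^2 = 35.3199

$35.32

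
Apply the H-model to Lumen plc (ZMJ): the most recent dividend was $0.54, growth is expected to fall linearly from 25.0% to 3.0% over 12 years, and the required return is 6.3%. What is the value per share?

H-model: P₀ = D₀[(1+g_L) + H(g_S−g_L)]/(r−g_L), with H = 12/2 = 6.
P₀ = 0.54 × [(1+0.03) + 6×(0.25−0.03)] / (0.063−0.03)
   = 0.54 × 2.3500 / 0.033 = 38.4545

$38.45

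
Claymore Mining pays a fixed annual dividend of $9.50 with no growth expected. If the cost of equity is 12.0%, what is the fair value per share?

$79.17

Zero-growth DDM (perpetuity): P₀ = D/r = 9.50 / 0.12 = 79.1667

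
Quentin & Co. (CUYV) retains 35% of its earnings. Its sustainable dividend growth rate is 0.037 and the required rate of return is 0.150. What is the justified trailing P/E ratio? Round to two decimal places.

5.97

Payout ratio b = 1 − 0.35 = 0.65.
Justified trailing P/E = b(1+g)/(r−g) = 0.65×(1+0.037)/(0.15−0.037) = 5.9650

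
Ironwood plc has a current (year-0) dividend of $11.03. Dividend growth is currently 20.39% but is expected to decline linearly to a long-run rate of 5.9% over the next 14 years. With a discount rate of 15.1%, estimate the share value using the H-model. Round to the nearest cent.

H-model: P₀ = D₀[(1+g_L) + H(g_S−g_L)]/(r−g_L), with H = 14/2 = 7.
P₀ = 11.03 × [(1+0.059) + 7×(0.2039−0.059)] / (0.151−0.059)
   = 11.03 × 2.0733 / 0.092 = 248.5706

$248.57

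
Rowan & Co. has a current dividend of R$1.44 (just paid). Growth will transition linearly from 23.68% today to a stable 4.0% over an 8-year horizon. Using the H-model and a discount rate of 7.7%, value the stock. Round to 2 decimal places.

H-model: P₀ = D₀[(1+g_L) + H(g_S−g_L)]/(r−g_L), with H = 8/2 = 4.
P₀ = 1.44 × [(1+0.04) + 4×(0.2368−0.04)] / (0.077−0.04)
   = 1.44 × 1.8272 / 0.037 = 71.1126

R$71.11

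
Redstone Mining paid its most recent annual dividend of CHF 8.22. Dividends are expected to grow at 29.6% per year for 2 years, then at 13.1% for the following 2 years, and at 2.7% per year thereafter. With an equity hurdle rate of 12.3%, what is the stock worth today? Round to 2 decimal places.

Three-stage DDM. Project D₁…D_4; terminal Gordon value at t=4 with g = 0.027; discount at r = 0.123.
D_1 = 10.6531
D_2 = 13.8064
D_3 = 15.6151
D_4 = 17.6607
TV_4 = 18.1375/(0.123−0.027) = 188.9323
P₀ = Σ Dₜ/(1+r)ᵗ + TV_4/(1+r)^4 = 161.3559

CHF 161.36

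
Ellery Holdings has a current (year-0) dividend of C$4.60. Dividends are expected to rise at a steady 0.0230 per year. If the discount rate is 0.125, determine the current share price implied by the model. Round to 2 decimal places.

C$46.14

Gordon growth model: P₀ = D₁/(r − g). D₁ = 4.60 × (1 + 0.023) = 4.7058.
P₀ = 4.7058 / (0.125 − 0.023) = 4.7058 / 0.102 = 46.1353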